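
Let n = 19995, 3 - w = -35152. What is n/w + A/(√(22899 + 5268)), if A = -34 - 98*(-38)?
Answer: 3999/7031 + 30*√28167/229 ≈ 22.555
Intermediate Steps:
A = 3690 (A = -34 + 3724 = 3690)
w = 35155 (w = 3 - 1*(-35152) = 3 + 35152 = 35155)
n/w + A/(√(22899 + 5268)) = 19995/35155 + 3690/(√(22899 + 5268)) = 19995*(1/35155) + 3690/(√28167) = 3999/7031 + 3690*(√28167/28167) = 3999/7031 + 30*√28167/229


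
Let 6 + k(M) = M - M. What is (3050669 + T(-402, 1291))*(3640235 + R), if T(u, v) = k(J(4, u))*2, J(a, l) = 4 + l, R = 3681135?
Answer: 22334988640090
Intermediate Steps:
k(M) = -6 (k(M) = -6 + (M - M) = -6 + 0 = -6)
T(u, v) = -12 (T(u, v) = -6*2 = -12)
(3050669 + T(-402, 1291))*(3640235 + R) = (3050669 - 12)*(3640235 + 3681135) = 3050657*7321370 = 22334988640090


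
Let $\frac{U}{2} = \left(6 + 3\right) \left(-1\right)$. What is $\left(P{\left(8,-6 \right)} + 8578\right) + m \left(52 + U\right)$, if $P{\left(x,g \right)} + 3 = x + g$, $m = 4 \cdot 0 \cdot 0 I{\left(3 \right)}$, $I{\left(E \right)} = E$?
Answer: $8577$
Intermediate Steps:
$m = 0$ ($m = 4 \cdot 0 \cdot 0 \cdot 3 = 0 \cdot 0 \cdot 3 = 0 \cdot 3 = 0$)
$U = -18$ ($U = 2 \left(6 + 3\right) \left(-1\right) = 2 \cdot 9 \left(-1\right) = 2 \left(-9\right) = -18$)
$P{\left(x,g \right)} = -3 + g + x$ ($P{\left(x,g \right)} = -3 + \left(x + g\right) = -3 + \left(g + x\right) = -3 + g + x$)
$\left(P{\left(8,-6 \right)} + 8578\right) + m \left(52 + U\right) = \left(\left(-3 - 6 + 8\right) + 8578\right) + 0 \left(52 - 18\right) = \left(-1 + 8578\right) + 0 \cdot 34 = 8577 + 0 = 8577$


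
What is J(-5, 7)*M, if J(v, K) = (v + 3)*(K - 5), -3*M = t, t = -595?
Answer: -2380/3 ≈ -793.33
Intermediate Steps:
M = 595/3 (M = -⅓*(-595) = 595/3 ≈ 198.33)
J(v, K) = (-5 + K)*(3 + v) (J(v, K) = (3 + v)*(-5 + K) = (-5 + K)*(3 + v))
J(-5, 7)*M = (-15 - 5*(-5) + 3*7 + 7*(-5))*(595/3) = (-15 + 25 + 21 - 35)*(595/3) = -4*595/3 = -2380/3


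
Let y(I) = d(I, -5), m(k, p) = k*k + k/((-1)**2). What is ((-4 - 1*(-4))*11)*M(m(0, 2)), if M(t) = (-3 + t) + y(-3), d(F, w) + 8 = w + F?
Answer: 0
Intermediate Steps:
d(F, w) = -8 + F + w (d(F, w) = -8 + (w + F) = -8 + (F + w) = -8 + F + w)
m(k, p) = k + k**2 (m(k, p) = k**2 + k/1 = k**2 + k*1 = k**2 + k = k + k**2)
y(I) = -13 + I (y(I) = -8 + I - 5 = -13 + I)
M(t) = -19 + t (M(t) = (-3 + t) + (-13 - 3) = (-3 + t) - 16 = -19 + t)
((-4 - 1*(-4))*11)*M(m(0, 2)) = ((-4 - 1*(-4))*11)*(-19 + 0*(1 + 0)) = ((-4 + 4)*11)*(-19 + 0*1) = (0*11)*(-19 + 0) = 0*(-19) = 0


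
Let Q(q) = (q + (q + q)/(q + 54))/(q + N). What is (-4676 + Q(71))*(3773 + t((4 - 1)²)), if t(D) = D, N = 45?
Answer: -128196530853/7250 ≈ -1.7682e+7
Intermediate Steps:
Q(q) = (q + 2*q/(54 + q))/(45 + q) (Q(q) = (q + (q + q)/(q + 54))/(q + 45) = (q + (2*q)/(54 + q))/(45 + q) = (q + 2*q/(54 + q))/(45 + q))
(-4676 + Q(71))*(3773 + t((4 - 1)²)) = (-4676 + 71*(56 + 71)/(2430 + 71² + 99*71))*(3773 + (4 - 1)²) = (-4676 + 71*127/(2430 + 5041 + 7029))*(3773 + 3²) = (-4676 + 71*127/14500)*(3773 + 9) = (-4676 + 71*(1/14500)*127)*3782 = (-4676 + 9017/14500)*3782 = -67792983/14500*3782 = -128196530853/7250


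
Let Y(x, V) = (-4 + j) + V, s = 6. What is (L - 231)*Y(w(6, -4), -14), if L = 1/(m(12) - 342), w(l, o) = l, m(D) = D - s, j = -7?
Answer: 1940425/336 ≈ 5775.1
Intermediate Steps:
m(D) = -6 + D (m(D) = D - 1*6 = D - 6 = -6 + D)
Y(x, V) = -11 + V (Y(x, V) = (-4 - 7) + V = -11 + V)
L = -1/336 (L = 1/((-6 + 12) - 342) = 1/(6 - 342) = 1/(-336) = -1/336 ≈ -0.0029762)
(L - 231)*Y(w(6, -4), -14) = (-1/336 - 231)*(-11 - 14) = -77617/336*(-25) = 1940425/336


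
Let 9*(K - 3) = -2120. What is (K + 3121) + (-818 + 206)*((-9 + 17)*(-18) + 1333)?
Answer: -6523016/9 ≈ -7.2478e+5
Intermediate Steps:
K = -2093/9 (K = 3 + (⅑)*(-2120) = 3 - 2120/9 = -2093/9 ≈ -232.56)
(K + 3121) + (-818 + 206)*((-9 + 17)*(-18) + 1333) = (-2093/9 + 3121) + (-818 + 206)*((-9 + 17)*(-18) + 1333) = 25996/9 - 612*(8*(-18) + 1333) = 25996/9 - 612*(-144 + 1333) = 25996/9 - 612*1189 = 25996/9 - 727668 = -6523016/9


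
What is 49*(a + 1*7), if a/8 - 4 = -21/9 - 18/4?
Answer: -2303/3 ≈ -767.67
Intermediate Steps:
a = -68/3 (a = 32 + 8*(-21/9 - 18/4) = 32 + 8*(-21*⅑ - 18*¼) = 32 + 8*(-7/3 - 9/2) = 32 + 8*(-41/6) = 32 - 164/3 = -68/3 ≈ -22.667)
49*(a + 1*7) = 49*(-68/3 + 1*7) = 49*(-68/3 + 7) = 49*(-47/3) = -2303/3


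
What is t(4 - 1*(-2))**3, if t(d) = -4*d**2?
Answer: -2985984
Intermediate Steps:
t(4 - 1*(-2))**3 = (-4*(4 - 1*(-2))**2)**3 = (-4*(4 + 2)**2)**3 = (-4*6**2)**3 = (-4*36)**3 = (-144)**3 = -2985984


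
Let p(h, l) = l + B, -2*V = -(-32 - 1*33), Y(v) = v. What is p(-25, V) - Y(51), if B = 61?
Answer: -45/2 ≈ -22.500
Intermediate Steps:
V = -65/2 (V = -(-1)*(-32 - 1*33)/2 = -(-1)*(-32 - 33)/2 = -(-1)*(-65)/2 = -½*65 = -65/2 ≈ -32.500)
p(h, l) = 61 + l (p(h, l) = l + 61 = 61 + l)
p(-25, V) - Y(51) = (61 - 65/2) - 1*51 = 57/2 - 51 = -45/2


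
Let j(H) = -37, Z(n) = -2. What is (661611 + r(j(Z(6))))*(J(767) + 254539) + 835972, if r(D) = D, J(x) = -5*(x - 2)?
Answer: 165866699808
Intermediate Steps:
J(x) = 10 - 5*x (J(x) = -5*(-2 + x) = 10 - 5*x)
(661611 + r(j(Z(6))))*(J(767) + 254539) + 835972 = (661611 - 37)*((10 - 5*767) + 254539) + 835972 = 661574*((10 - 3835) + 254539) + 835972 = 661574*(-3825 + 254539) + 835972 = 661574*250714 + 835972 = 165865863836 + 835972 = 165866699808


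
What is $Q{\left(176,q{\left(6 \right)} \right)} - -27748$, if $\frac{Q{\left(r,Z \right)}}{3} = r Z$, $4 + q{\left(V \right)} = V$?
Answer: $28804$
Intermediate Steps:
$q{\left(V \right)} = -4 + V$
$Q{\left(r,Z \right)} = 3 Z r$ ($Q{\left(r,Z \right)} = 3 r Z = 3 Z r$)
$Q{\left(176,q{\left(6 \right)} \right)} - -27748 = 3 \left(-4 + 6\right) 176 - -27748 = 3 \cdot 2 \cdot 176 + 27748 = 1056 + 27748 = 28804$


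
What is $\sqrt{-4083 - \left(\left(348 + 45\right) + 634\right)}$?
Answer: $i \sqrt{5110} \approx 71.484 i$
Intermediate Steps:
$\sqrt{-4083 - \left(\left(348 + 45\right) + 634\right)} = \sqrt{-4083 - \left(393 + 634\right)} = \sqrt{-4083 - 1027} = \sqrt{-5110} = i \sqrt{5110}$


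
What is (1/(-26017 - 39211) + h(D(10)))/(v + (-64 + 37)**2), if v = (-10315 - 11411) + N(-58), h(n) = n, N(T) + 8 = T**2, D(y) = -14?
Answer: 913193/1150687148 ≈ 0.00079361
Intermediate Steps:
N(T) = -8 + T**2
v = -18370 (v = (-10315 - 11411) + (-8 + (-58)**2) = -21726 + (-8 + 3364) = -21726 + 3356 = -18370)
(1/(-26017 - 39211) + h(D(10)))/(v + (-64 + 37)**2) = (1/(-26017 - 39211) - 14)/(-18370 + (-64 + 37)**2) = (1/(-65228) - 14)/(-18370 + (-27)**2) = (-1/65228 - 14)/(-18370 + 729) = -913193/65228/(-17641) = -913193/65228*(-1/17641) = 913193/1150687148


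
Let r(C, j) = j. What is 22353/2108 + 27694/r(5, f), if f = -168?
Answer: -1706989/11067 ≈ -154.24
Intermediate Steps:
22353/2108 + 27694/r(5, f) = 22353/2108 + 27694/(-168) = 22353*(1/2108) + 27694*(-1/168) = 22353/2108 - 13847/84 = -1706989/11067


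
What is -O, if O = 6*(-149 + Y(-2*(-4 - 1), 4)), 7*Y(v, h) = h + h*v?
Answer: 5994/7 ≈ 856.29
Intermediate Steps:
Y(v, h) = h/7 + h*v/7 (Y(v, h) = (h + h*v)/7 = h/7 + h*v/7)
O = -5994/7 (O = 6*(-149 + (1/7)*4*(1 - 2*(-4 - 1))) = 6*(-149 + (1/7)*4*(1 - 2*(-5))) = 6*(-149 + (1/7)*4*(1 + 10)) = 6*(-149 + (1/7)*4*11) = 6*(-149 + 44/7) = 6*(-999/7) = -5994/7 ≈ -856.29)
-O = -1*(-5994/7) = 5994/7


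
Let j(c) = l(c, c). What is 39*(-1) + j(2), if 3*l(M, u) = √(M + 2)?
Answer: -115/3 ≈ -38.333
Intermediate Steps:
l(M, u) = √(2 + M)/3 (l(M, u) = √(M + 2)/3 = √(2 + M)/3)
j(c) = √(2 + c)/3
39*(-1) + j(2) = 39*(-1) + √(2 + 2)/3 = -39 + √4/3 = -39 + (⅓)*2 = -39 + ⅔ = -115/3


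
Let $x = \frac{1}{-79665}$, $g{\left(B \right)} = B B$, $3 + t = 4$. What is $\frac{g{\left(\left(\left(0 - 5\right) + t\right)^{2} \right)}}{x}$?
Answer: $-20394240$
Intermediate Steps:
$t = 1$ ($t = -3 + 4 = 1$)
$g{\left(B \right)} = B^{2}$
$x = - \frac{1}{79665} \approx -1.2553 \cdot 10^{-5}$
$\frac{g{\left(\left(\left(0 - 5\right) + t\right)^{2} \right)}}{x} = \frac{\left(\left(\left(0 - 5\right) + 1\right)^{2}\right)^{2}}{- \frac{1}{79665}} = \left(\left(-5 + 1\right)^{2}\right)^{2} \left(-79665\right) = \left(\left(-4\right)^{2}\right)^{2} \left(-79665\right) = 16^{2} \left(-79665\right) = 256 \left(-79665\right) = -20394240$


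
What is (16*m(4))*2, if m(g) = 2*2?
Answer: 128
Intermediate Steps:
m(g) = 4
(16*m(4))*2 = (16*4)*2 = 64*2 = 128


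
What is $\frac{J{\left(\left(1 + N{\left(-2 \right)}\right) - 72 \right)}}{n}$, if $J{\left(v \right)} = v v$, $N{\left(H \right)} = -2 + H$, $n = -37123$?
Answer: $- \frac{5625}{37123} \approx -0.15152$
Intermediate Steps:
$J{\left(v \right)} = v^{2}$
$\frac{J{\left(\left(1 + N{\left(-2 \right)}\right) - 72 \right)}}{n} = \frac{\left(\left(1 - 4\right) - 72\right)^{2}}{-37123} = \left(\left(1 - 4\right) - 72\right)^{2} \left(- \frac{1}{37123}\right) = \left(-3 - 72\right)^{2} \left(- \frac{1}{37123}\right) = \left(-75\right)^{2} \left(- \frac{1}{37123}\right) = 5625 \left(- \frac{1}{37123}\right) = - \frac{5625}{37123}$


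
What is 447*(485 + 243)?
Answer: 325416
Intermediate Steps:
447*(485 + 243) = 447*728 = 325416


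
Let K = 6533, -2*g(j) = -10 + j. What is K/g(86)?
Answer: -6533/38 ≈ -171.92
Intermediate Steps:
g(j) = 5 - j/2 (g(j) = -(-10 + j)/2 = 5 - j/2)
K/g(86) = 6533/(5 - 1/2*86) = 6533/(5 - 43) = 6533/(-38) = 6533*(-1/38) = -6533/38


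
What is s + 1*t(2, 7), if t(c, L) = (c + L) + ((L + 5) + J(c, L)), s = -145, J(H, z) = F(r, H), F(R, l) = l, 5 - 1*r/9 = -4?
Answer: -122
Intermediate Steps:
r = 81 (r = 45 - 9*(-4) = 45 + 36 = 81)
J(H, z) = H
t(c, L) = 5 + 2*L + 2*c (t(c, L) = (c + L) + ((L + 5) + c) = (L + c) + ((5 + L) + c) = (L + c) + (5 + L + c) = 5 + 2*L + 2*c)
s + 1*t(2, 7) = -145 + 1*(5 + 2*7 + 2*2) = -145 + 1*(5 + 14 + 4) = -145 + 1*23 = -145 + 23 = -122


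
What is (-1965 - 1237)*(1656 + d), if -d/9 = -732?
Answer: -26397288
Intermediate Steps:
d = 6588 (d = -9*(-732) = 6588)
(-1965 - 1237)*(1656 + d) = (-1965 - 1237)*(1656 + 6588) = -3202*8244 = -26397288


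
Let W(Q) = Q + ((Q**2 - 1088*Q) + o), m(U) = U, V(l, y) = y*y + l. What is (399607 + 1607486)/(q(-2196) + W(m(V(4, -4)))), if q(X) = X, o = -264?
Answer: -2007093/23800 ≈ -84.332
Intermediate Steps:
V(l, y) = l + y**2 (V(l, y) = y**2 + l = l + y**2)
W(Q) = -264 + Q**2 - 1087*Q (W(Q) = Q + ((Q**2 - 1088*Q) - 264) = Q + (-264 + Q**2 - 1088*Q) = -264 + Q**2 - 1087*Q)
(399607 + 1607486)/(q(-2196) + W(m(V(4, -4)))) = (399607 + 1607486)/(-2196 + (-264 + (4 + (-4)**2)**2 - 1087*(4 + (-4)**2))) = 2007093/(-2196 + (-264 + (4 + 16)**2 - 1087*(4 + 16))) = 2007093/(-2196 + (-264 + 20**2 - 1087*20)) = 2007093/(-2196 + (-264 + 400 - 21740)) = 2007093/(-2196 - 21604) = 2007093/(-23800) = 2007093*(-1/23800) = -2007093/23800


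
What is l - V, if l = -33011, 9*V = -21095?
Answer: -276004/9 ≈ -30667.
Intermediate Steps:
V = -21095/9 (V = (⅑)*(-21095) = -21095/9 ≈ -2343.9)
l - V = -33011 - 1*(-21095/9) = -33011 + 21095/9 = -276004/9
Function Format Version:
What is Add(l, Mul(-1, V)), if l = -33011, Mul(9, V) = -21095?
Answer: Rational(-276004, 9) ≈ -30667.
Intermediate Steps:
V = Rational(-21095, 9) (V = Mul(Rational(1, 9), -21095) = Rational(-21095, 9) ≈ -2343.9)
Add(l, Mul(-1, V)) = Add(-33011, Mul(-1, Rational(-21095, 9))) = Add(-33011, Rational(21095, 9)) = Rational(-276004, 9)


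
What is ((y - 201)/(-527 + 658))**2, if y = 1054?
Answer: 727609/17161 ≈ 42.399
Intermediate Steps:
((y - 201)/(-527 + 658))**2 = ((1054 - 201)/(-527 + 658))**2 = (853/131)**2 = 727609/17161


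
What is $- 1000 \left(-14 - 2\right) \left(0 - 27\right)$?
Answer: $-432000$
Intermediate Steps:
$- 1000 \left(-14 - 2\right) \left(0 - 27\right) = - 1000 \left(\left(-16\right) \left(-27\right)\right) = \left(-1000\right) 432 = -432000$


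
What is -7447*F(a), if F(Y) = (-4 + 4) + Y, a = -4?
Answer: 29788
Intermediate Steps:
F(Y) = Y (F(Y) = 0 + Y = Y)
-7447*F(a) = -7447*(-4) = 29788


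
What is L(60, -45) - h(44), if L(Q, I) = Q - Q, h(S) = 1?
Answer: -1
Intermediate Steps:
L(Q, I) = 0
L(60, -45) - h(44) = 0 - 1*1 = 0 - 1 = -1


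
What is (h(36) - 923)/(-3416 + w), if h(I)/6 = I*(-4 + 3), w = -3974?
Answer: 1139/7390 ≈ 0.15413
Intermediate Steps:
h(I) = -6*I (h(I) = 6*(I*(-4 + 3)) = 6*(I*(-1)) = 6*(-I) = -6*I)
(h(36) - 923)/(-3416 + w) = (-6*36 - 923)/(-3416 - 3974) = (-216 - 923)/(-7390) = -1139*(-1/7390) = 1139/7390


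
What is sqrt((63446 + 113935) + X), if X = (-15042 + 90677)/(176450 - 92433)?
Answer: 2*sqrt(313028335506226)/84017 ≈ 421.17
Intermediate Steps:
X = 75635/84017 ≈ 0.90023
sqrt((63446 + 113935) + X) = sqrt((63446 + 113935) + 75635/84017) = sqrt(177381 + 75635/84017) = sqrt(14903095112/84017) = 2*sqrt(313028335506226)/84017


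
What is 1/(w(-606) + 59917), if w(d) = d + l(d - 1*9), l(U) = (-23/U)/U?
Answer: 378225/22432902952 ≈ 1.6860e-5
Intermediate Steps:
l(U) = -23/U**2
w(d) = d - 23/(-9 + d)**2 (w(d) = d - 23/(d - 1*9)**2 = d - 23/(d - 9)**2 = d - 23/(-9 + d)**2)
1/(w(-606) + 59917) = 1/((-606 - 23/(-9 - 606)**2) + 59917) = 1/((-606 - 23/(-615)**2) + 59917) = 1/((-606 - 23*1/378225) + 59917) = 1/((-606 - 23/378225) + 59917) = 1/(-229204373/378225 + 59917) = 1/(22432902952/378225) = 378225/22432902952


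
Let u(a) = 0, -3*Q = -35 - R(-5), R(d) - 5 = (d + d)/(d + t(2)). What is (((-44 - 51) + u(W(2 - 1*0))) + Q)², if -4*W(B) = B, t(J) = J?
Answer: 525625/81 ≈ 6489.2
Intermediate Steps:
R(d) = 5 + 2*d/(2 + d) (R(d) = 5 + (d + d)/(d + 2) = 5 + (2*d)/(2 + d) = 5 + 2*d/(2 + d))
Q = 130/9 (Q = -(-35 - (10 + 7*(-5))/(2 - 5))/3 = -(-35 - (10 - 35)/(-3))/3 = -(-35 - (-1)*(-25)/3)/3 = -(-35 - 1*25/3)/3 = -(-35 - 25/3)/3 = -⅓*(-130/3) = 130/9 ≈ 14.444)
W(B) = -B/4
(((-44 - 51) + u(W(2 - 1*0))) + Q)² = (((-44 - 51) + 0) + 130/9)² = ((-95 + 0) + 130/9)² = (-95 + 130/9)² = (-725/9)² = 525625/81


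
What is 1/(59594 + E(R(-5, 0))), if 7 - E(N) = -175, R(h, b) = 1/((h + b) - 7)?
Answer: 1/59776 ≈ 1.6729e-5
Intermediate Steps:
R(h, b) = 1/(-7 + b + h) (R(h, b) = 1/((b + h) - 7) = 1/(-7 + b + h))
E(N) = 182 (E(N) = 7 - 1*(-175) = 7 + 175 = 182)
1/(59594 + E(R(-5, 0))) = 1/(59594 + 182) = 1/59776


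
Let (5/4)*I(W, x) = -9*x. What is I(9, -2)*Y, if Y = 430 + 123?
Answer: 39816/5 ≈ 7963.2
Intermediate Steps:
Y = 553
I(W, x) = -36*x/5 (I(W, x) = 4*(-9*x)/5 = -36*x/5)
I(9, -2)*Y = -36/5*(-2)*553 = (72/5)*553 = 39816/5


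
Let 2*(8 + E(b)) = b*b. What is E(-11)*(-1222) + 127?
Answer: -64028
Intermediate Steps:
E(b) = -8 + b**2/2 (E(b) = -8 + (b*b)/2 = -8 + b**2/2)
E(-11)*(-1222) + 127 = (-8 + (1/2)*(-11)**2)*(-1222) + 127 = (-8 + (1/2)*121)*(-1222) + 127 = (-8 + 121/2)*(-1222) + 127 = (105/2)*(-1222) + 127 = -64155 + 127 = -64028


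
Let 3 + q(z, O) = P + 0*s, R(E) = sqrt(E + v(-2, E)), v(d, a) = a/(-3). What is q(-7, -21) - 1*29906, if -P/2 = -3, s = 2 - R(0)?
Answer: -29903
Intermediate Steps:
v(d, a) = -a/3 (v(d, a) = a*(-1/3) = -a/3)
R(E) = sqrt(6)*sqrt(E)/3 (R(E) = sqrt(E - E/3) = sqrt(2*E/3) = sqrt(6)*sqrt(E)/3)
s = 2 (s = 2 - sqrt(6)*sqrt(0)/3 = 2 - sqrt(6)*0/3 = 2 - 1*0 = 2 + 0 = 2)
P = 6 (P = -2*(-3) = 6)
q(z, O) = 3 (q(z, O) = -3 + (6 + 0*2) = -3 + (6 + 0) = -3 + 6 = 3)
q(-7, -21) - 1*29906 = 3 - 1*29906 = 3 - 29906 = -29903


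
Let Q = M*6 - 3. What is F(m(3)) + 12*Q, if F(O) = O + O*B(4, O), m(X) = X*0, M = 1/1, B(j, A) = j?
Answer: 36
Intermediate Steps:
M = 1
m(X) = 0
F(O) = 5*O (F(O) = O + O*4 = O + 4*O = 5*O)
Q = 3 (Q = 1*6 - 3 = 6 - 3 = 3)
F(m(3)) + 12*Q = 5*0 + 12*3 = 0 + 36 = 36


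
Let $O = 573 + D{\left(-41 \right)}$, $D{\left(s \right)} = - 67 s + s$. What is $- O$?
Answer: $-3279$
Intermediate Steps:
$D{\left(s \right)} = - 66 s$
$O = 3279$ ($O = 573 - -2706 = 573 + 2706 = 3279$)
$- O = \left(-1\right) 3279 = -3279$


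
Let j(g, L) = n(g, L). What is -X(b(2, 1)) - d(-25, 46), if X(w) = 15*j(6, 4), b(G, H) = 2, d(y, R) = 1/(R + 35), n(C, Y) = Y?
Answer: -4861/81 ≈ -60.012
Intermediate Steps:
j(g, L) = L
d(y, R) = 1/(35 + R)
X(w) = 60 (X(w) = 15*4 = 60)
-X(b(2, 1)) - d(-25, 46) = -1*60 - 1/(35 + 46) = -60 - 1/81 = -4861/81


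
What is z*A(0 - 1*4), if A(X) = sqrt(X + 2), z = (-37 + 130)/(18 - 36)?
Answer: -31*I*sqrt(2)/6 ≈ -7.3068*I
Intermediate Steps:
z = -31/6 (z = 93/(-18) = 93*(-1/18) = -31/6 ≈ -5.1667)
A(X) = sqrt(2 + X)
z*A(0 - 1*4) = -31*sqrt(2 + (0 - 1*4))/6 = -31*sqrt(2 + (0 - 4))/6 = -31*sqrt(2 - 4)/6 = -31*I*sqrt(2)/6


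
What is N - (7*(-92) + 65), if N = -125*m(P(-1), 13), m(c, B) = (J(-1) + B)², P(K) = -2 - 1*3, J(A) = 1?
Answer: -23921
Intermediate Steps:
P(K) = -5 (P(K) = -2 - 3 = -5)
m(c, B) = (1 + B)²
N = -24500 (N = -125*(1 + 13)² = -125*14² = -125*196 = -24500)
N - (7*(-92) + 65) = -24500 - (7*(-92) + 65) = -24500 - (-644 + 65) = -24500 - 1*(-579) = -24500 + 579 = -23921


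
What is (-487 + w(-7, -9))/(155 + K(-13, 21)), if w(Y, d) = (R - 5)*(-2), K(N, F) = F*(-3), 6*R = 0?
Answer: -477/92 ≈ -5.1848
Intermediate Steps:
R = 0 (R = (⅙)*0 = 0)
K(N, F) = -3*F
w(Y, d) = 10 (w(Y, d) = (0 - 5)*(-2) = -5*(-2) = 10)
(-487 + w(-7, -9))/(155 + K(-13, 21)) = (-487 + 10)/(155 - 3*21) = -477/(155 - 63) = -477/92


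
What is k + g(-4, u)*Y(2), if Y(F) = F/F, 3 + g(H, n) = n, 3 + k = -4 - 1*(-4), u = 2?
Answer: -4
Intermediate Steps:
k = -3 (k = -3 + (-4 - 1*(-4)) = -3 + (-4 + 4) = -3 + 0 = -3)
g(H, n) = -3 + n
Y(F) = 1
k + g(-4, u)*Y(2) = -3 + (-3 + 2)*1 = -3 - 1*1 = -3 - 1 = -4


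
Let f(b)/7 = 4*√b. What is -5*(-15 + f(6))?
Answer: 75 - 140*√6 ≈ -267.93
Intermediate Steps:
f(b) = 28*√b (f(b) = 7*(4*√b) = 28*√b)
-5*(-15 + f(6)) = -5*(-15 + 28*√6) = 75 - 140*√6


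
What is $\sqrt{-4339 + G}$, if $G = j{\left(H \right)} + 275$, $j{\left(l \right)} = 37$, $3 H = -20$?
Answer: $i \sqrt{4027} \approx 63.459 i$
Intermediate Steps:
$H = - \frac{20}{3}$ ($H = \frac{1}{3} \left(-20\right) = - \frac{20}{3} \approx -6.6667$)
$G = 312$ ($G = 37 + 275 = 312$)
$\sqrt{-4339 + G} = \sqrt{-4339 + 312} = \sqrt{-4027} = i \sqrt{4027}$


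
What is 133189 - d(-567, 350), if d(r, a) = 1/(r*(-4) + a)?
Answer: 348688801/2618 ≈ 1.3319e+5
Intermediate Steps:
d(r, a) = 1/(a - 4*r) (d(r, a) = 1/(-4*r + a) = 1/(a - 4*r))
133189 - d(-567, 350) = 133189 - 1/(350 - 4*(-567)) = 133189 - 1/(350 + 2268) = 133189 - 1/2618 = 348688801/2618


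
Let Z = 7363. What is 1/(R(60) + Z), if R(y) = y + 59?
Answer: 1/7482 ≈ 0.00013365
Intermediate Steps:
R(y) = 59 + y
1/(R(60) + Z) = 1/((59 + 60) + 7363) = 1/(119 + 7363) = 1/7482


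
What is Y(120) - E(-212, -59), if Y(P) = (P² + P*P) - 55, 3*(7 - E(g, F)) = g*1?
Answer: 86002/3 ≈ 28667.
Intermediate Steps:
E(g, F) = 7 - g/3
Y(P) = -55 + 2*P² (Y(P) = (P² + P²) - 55 = 2*P² - 55 = -55 + 2*P²)
Y(120) - E(-212, -59) = (-55 + 2*120²) - (7 - ⅓*(-212)) = (-55 + 2*14400) - (7 + 212/3) = (-55 + 28800) - 1*233/3 = 28745 - 233/3 = 86002/3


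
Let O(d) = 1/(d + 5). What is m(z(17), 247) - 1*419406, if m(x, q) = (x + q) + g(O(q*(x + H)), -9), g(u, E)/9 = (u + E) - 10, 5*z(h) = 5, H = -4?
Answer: -308626153/736 ≈ -4.1933e+5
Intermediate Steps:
O(d) = 1/(5 + d)
z(h) = 1 (z(h) = (⅕)*5 = 1)
g(u, E) = -90 + 9*E + 9*u (g(u, E) = 9*((u + E) - 10) = 9*((E + u) - 10) = 9*(-10 + E + u) = -90 + 9*E + 9*u)
m(x, q) = -171 + q + x + 9/(5 + q*(-4 + x)) (m(x, q) = (x + q) + (-90 + 9*(-9) + 9/(5 + q*(x - 4))) = (q + x) + (-90 - 81 + 9/(5 + q*(-4 + x))) = (q + x) + (-171 + 9/(5 + q*(-4 + x))) = -171 + q + x + 9/(5 + q*(-4 + x)))
m(z(17), 247) - 1*419406 = (9 + (5 + 247*(-4 + 1))*(-171 + 247 + 1))/(5 + 247*(-4 + 1)) - 1*419406 = (9 + (5 + 247*(-3))*77)/(5 + 247*(-3)) - 419406 = (9 + (5 - 741)*77)/(5 - 741) - 419406 = (9 - 736*77)/(-736) - 419406 = -(9 - 56672)/736 - 419406 = -1/736*(-56663) - 419406 = 56663/736 - 419406 = -308626153/736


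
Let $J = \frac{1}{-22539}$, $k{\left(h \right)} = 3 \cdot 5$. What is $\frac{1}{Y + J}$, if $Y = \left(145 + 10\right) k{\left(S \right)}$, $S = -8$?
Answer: $\frac{22539}{52403174} \approx 0.00043011$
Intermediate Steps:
$k{\left(h \right)} = 15$
$J = - \frac{1}{22539} \approx -4.4368 \cdot 10^{-5}$
$Y = 2325$ ($Y = \left(145 + 10\right) 15 = 155 \cdot 15 = 2325$)
$\frac{1}{Y + J} = \frac{1}{2325 - \frac{1}{22539}} = \frac{1}{\frac{52403174}{22539}} = \frac{22539}{52403174}$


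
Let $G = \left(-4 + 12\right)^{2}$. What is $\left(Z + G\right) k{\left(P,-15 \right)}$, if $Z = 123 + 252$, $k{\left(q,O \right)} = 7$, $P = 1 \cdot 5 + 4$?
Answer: $3073$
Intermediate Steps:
$P = 9$ ($P = 5 + 4 = 9$)
$G = 64$ ($G = 8^{2} = 64$)
$Z = 375$
$\left(Z + G\right) k{\left(P,-15 \right)} = \left(375 + 64\right) 7 = 439 \cdot 7 = 3073$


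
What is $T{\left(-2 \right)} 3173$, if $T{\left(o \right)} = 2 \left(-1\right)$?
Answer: $-6346$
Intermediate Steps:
$T{\left(o \right)} = -2$
$T{\left(-2 \right)} 3173 = \left(-2\right) 3173 = -6346$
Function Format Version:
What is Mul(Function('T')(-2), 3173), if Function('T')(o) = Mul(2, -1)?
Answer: -6346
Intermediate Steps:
Function('T')(o) = -2
Mul(Function('T')(-2), 3173) = Mul(-2, 3173) = -6346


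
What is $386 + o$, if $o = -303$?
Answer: $83$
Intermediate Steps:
$386 + o = 386 - 303 = 83$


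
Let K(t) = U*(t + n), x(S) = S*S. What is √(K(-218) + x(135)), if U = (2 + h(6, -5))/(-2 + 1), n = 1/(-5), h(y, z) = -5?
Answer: 2*√109815/5 ≈ 132.55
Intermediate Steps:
n = -⅕ ≈ -0.20000
x(S) = S²
U = 3 (U = (2 - 5)/(-2 + 1) = -3/(-1) = -3*(-1) = 3)
K(t) = -⅗ + 3*t (K(t) = 3*(t - ⅕) = 3*(-⅕ + t) = -⅗ + 3*t)
√(K(-218) + x(135)) = √((-⅗ + 3*(-218)) + 135²) = √((-⅗ - 654) + 18225) = √(-3273/5 + 18225) = √(87852/5) = 2*√109815/5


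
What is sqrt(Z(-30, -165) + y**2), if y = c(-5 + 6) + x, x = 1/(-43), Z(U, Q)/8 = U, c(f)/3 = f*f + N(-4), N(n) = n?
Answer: 28*I*sqrt(374)/43 ≈ 12.593*I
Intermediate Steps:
c(f) = -12 + 3*f**2 (c(f) = 3*(f*f - 4) = 3*(f**2 - 4) = 3*(-4 + f**2) = -12 + 3*f**2)
Z(U, Q) = 8*U
x = -1/43 ≈ -0.023256
y = -388/43 (y = (-12 + 3*(-5 + 6)**2) - 1/43 = (-12 + 3*1**2) - 1/43 = (-12 + 3*1) - 1/43 = (-12 + 3) - 1/43 = -9 - 1/43 = -388/43 ≈ -9.0233)
sqrt(Z(-30, -165) + y**2) = sqrt(8*(-30) + (-388/43)**2) = sqrt(-240 + 150544/1849) = sqrt(-293216/1849) = 28*I*sqrt(374)/43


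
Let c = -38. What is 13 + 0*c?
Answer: 13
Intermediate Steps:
13 + 0*c = 13 + 0*(-38) = 13 + 0 = 13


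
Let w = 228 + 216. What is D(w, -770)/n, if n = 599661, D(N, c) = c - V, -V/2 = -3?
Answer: -776/599661 ≈ -0.0012941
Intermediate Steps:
V = 6 (V = -2*(-3) = 6)
w = 444
D(N, c) = -6 + c (D(N, c) = c - 1*6 = c - 6 = -6 + c)
D(w, -770)/n = (-6 - 770)/599661 = -776*1/599661 = -776/599661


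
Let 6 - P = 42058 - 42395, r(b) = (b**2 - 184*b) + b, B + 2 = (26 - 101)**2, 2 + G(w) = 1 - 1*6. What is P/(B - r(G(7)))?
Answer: 343/4293 ≈ 0.079898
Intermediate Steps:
G(w) = -7 (G(w) = -2 + (1 - 1*6) = -2 + (1 - 6) = -2 - 5 = -7)
B = 5623 (B = -2 + (26 - 101)**2 = -2 + (-75)**2 = -2 + 5625 = 5623)
r(b) = b**2 - 183*b
P = 343 (P = 6 - (42058 - 42395) = 6 - 1*(-337) = 6 + 337 = 343)
P/(B - r(G(7))) = 343/(5623 - (-7)*(-183 - 7)) = 343/(5623 - (-7)*(-190)) = 343/(5623 - 1*1330) = 343/(5623 - 1330) = 343/4293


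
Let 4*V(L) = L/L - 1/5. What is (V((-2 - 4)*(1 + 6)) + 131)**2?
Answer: 430336/25 ≈ 17213.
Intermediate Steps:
V(L) = 1/5 (V(L) = (L/L - 1/5)/4 = (1 - 1*1/5)/4 = (1 - 1/5)/4 = (1/4)*(4/5) = 1/5)
(V((-2 - 4)*(1 + 6)) + 131)**2 = (1/5 + 131)**2 = (656/5)**2 = 430336/25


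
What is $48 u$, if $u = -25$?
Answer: $-1200$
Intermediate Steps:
$48 u = 48 \left(-25\right) = -1200$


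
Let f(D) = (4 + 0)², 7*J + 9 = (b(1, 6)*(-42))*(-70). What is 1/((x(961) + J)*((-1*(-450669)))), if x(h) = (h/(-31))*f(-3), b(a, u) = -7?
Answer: -7/10843546809 ≈ -6.4554e-10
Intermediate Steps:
J = -20589/7 (J = -9/7 + (-7*(-42)*(-70))/7 = -9/7 + (294*(-70))/7 = -9/7 + (⅐)*(-20580) = -9/7 - 2940 = -20589/7 ≈ -2941.3)
f(D) = 16 (f(D) = 4² = 16)
x(h) = -16*h/31 (x(h) = (h/(-31))*16 = (h*(-1/31))*16 = -h/31*16 = -16*h/31)
1/((x(961) + J)*((-1*(-450669)))) = 1/((-16/31*961 - 20589/7)*((-1*(-450669)))) = 1/(-496 - 20589/7*450669) = (1/450669)/(-24061/7) = -7/24061*1/450669 = -7/10843546809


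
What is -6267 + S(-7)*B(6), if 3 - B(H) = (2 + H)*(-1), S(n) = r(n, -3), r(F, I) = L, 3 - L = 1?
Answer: -6245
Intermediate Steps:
L = 2 (L = 3 - 1*1 = 3 - 1 = 2)
r(F, I) = 2
S(n) = 2
B(H) = 5 + H (B(H) = 3 - (2 + H)*(-1) = 3 - (-2 - H) = 3 + (2 + H) = 5 + H)
-6267 + S(-7)*B(6) = -6267 + 2*(5 + 6) = -6267 + 2*11 = -6267 + 22 = -6245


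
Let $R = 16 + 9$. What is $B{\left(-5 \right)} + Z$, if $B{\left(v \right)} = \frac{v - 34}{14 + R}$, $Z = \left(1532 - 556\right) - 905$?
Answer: $70$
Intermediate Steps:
$R = 25$
$Z = 71$ ($Z = 976 - 905 = 71$)
$B{\left(v \right)} = - \frac{34}{39} + \frac{v}{39}$ ($B{\left(v \right)} = \frac{v - 34}{14 + 25} = \frac{-34 + v}{39} = \left(-34 + v\right) \frac{1}{39} = - \frac{34}{39} + \frac{v}{39}$)
$B{\left(-5 \right)} + Z = \left(- \frac{34}{39} + \frac{1}{39} \left(-5\right)\right) + 71 = \left(- \frac{34}{39} - \frac{5}{39}\right) + 71 = -1 + 71 = 70$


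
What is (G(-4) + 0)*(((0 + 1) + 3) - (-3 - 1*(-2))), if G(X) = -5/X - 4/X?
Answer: 45/4 ≈ 11.250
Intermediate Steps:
G(X) = -9/X
(G(-4) + 0)*(((0 + 1) + 3) - (-3 - 1*(-2))) = (-9/(-4) + 0)*(((0 + 1) + 3) - (-3 - 1*(-2))) = (-9*(-¼) + 0)*((1 + 3) - (-3 + 2)) = (9/4 + 0)*(4 - 1*(-1)) = 9*(4 + 1)/4 = (9/4)*5 = 45/4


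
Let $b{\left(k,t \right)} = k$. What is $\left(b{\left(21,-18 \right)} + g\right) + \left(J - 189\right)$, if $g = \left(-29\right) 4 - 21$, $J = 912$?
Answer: $607$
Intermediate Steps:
$g = -137$ ($g = -116 - 21 = -137$)
$\left(b{\left(21,-18 \right)} + g\right) + \left(J - 189\right) = \left(21 - 137\right) + \left(912 - 189\right) = -116 + 723 = 607$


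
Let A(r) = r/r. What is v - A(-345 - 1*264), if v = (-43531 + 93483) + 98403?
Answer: 148354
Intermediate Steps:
A(r) = 1
v = 148355 (v = 49952 + 98403 = 148355)
v - A(-345 - 1*264) = 148355 - 1*1 = 148355 - 1 = 148354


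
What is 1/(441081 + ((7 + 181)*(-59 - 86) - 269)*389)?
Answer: -1/10267700 ≈ -9.7393e-8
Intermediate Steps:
1/(441081 + ((7 + 181)*(-59 - 86) - 269)*389) = 1/(441081 + (188*(-145) - 269)*389) = 1/(441081 + (-27260 - 269)*389) = 1/(441081 - 27529*389) = 1/(441081 - 10708781) = 1/(-10267700) = -1/10267700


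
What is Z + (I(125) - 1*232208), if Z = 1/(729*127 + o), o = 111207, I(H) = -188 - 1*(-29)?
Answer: -47354070929/203790 ≈ -2.3237e+5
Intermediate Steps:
I(H) = -159 (I(H) = -188 + 29 = -159)
Z = 1/203790 (Z = 1/(729*127 + 111207) = 1/(92583 + 111207) = 1/203790 ≈ 4.9070e-6)
Z + (I(125) - 1*232208) = 1/203790 + (-159 - 1*232208) = 1/203790 + (-159 - 232208) = 1/203790 - 232367 = -47354070929/203790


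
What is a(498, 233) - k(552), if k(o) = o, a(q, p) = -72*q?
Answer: -36408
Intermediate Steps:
a(498, 233) - k(552) = -72*498 - 1*552 = -35856 - 552 = -36408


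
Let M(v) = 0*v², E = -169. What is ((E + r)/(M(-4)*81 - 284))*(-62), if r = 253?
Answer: 1302/71 ≈ 18.338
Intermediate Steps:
M(v) = 0
((E + r)/(M(-4)*81 - 284))*(-62) = ((-169 + 253)/(0*81 - 284))*(-62) = (84/(0 - 284))*(-62) = (84/(-284))*(-62) = (84*(-1/284))*(-62) = -21/71*(-62) = 1302/71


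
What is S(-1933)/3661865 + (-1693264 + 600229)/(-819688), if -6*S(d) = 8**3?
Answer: 12007429990697/9004760394360 ≈ 1.3335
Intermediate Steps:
S(d) = -256/3 (S(d) = -1/6*8**3 = -1/6*512 = -256/3)
S(-1933)/3661865 + (-1693264 + 600229)/(-819688) = -256/3/3661865 + (-1693264 + 600229)/(-819688) = -256/3*1/3661865 - 1093035*(-1/819688) = -256/10985595 + 1093035/819688 = 12007429990697/9004760394360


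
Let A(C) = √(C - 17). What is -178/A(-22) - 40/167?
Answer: -40/167 + 178*I*√39/39 ≈ -0.23952 + 28.503*I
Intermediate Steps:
A(C) = √(-17 + C)
-178/A(-22) - 40/167 = -178/√(-17 - 22) - 40/167 = -178*(-I*√39/39) - 40*1/167 = -178*(-I*√39/39) - 40/167 = -(-178)*I*√39/39 - 40/167 = 178*I*√39/39 - 40/167 = -40/167 + 178*I*√39/39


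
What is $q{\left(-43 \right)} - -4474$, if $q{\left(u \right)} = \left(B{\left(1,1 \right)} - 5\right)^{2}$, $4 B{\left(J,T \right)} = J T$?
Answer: $\frac{71945}{16} \approx 4496.6$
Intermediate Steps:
$B{\left(J,T \right)} = \frac{J T}{4}$
$q{\left(u \right)} = \frac{361}{16}$ ($q{\left(u \right)} = \left(\frac{1}{4} \cdot 1 \cdot 1 - 5\right)^{2} = \left(\frac{1}{4} - 5\right)^{2} = \left(- \frac{19}{4}\right)^{2} = \frac{361}{16}$)
$q{\left(-43 \right)} - -4474 = \frac{361}{16} - -4474 = \frac{361}{16} + 4474 = \frac{71945}{16}$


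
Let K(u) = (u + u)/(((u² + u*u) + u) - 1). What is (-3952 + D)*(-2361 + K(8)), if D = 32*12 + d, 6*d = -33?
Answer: 2277884693/270 ≈ 8.4366e+6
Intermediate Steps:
d = -11/2 (d = (⅙)*(-33) = -11/2 ≈ -5.5000)
K(u) = 2*u/(-1 + u + 2*u²) (K(u) = (2*u)/(((u² + u²) + u) - 1) = (2*u)/((2*u² + u) - 1) = (2*u)/((u + 2*u²) - 1) = (2*u)/(-1 + u + 2*u²) = 2*u/(-1 + u + 2*u²))
D = 757/2 (D = 32*12 - 11/2 = 384 - 11/2 = 757/2 ≈ 378.50)
(-3952 + D)*(-2361 + K(8)) = (-3952 + 757/2)*(-2361 + 2*8/(-1 + 8 + 2*8²)) = -7147*(-2361 + 2*8/(-1 + 8 + 2*64))/2 = -7147*(-2361 + 2*8/(-1 + 8 + 128))/2 = -7147*(-2361 + 2*8/135)/2 = -7147*(-2361 + 2*8*(1/135))/2 = -7147*(-2361 + 16/135)/2 = -7147/2*(-318719/135) = 2277884693/270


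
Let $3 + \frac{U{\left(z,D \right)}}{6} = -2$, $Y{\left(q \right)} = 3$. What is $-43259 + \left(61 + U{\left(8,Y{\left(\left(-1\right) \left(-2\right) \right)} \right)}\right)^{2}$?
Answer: $-42298$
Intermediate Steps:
$U{\left(z,D \right)} = -30$ ($U{\left(z,D \right)} = -18 + 6 \left(-2\right) = -18 - 12 = -30$)
$-43259 + \left(61 + U{\left(8,Y{\left(\left(-1\right) \left(-2\right) \right)} \right)}\right)^{2} = -43259 + \left(61 - 30\right)^{2} = -43259 + 31^{2} = -43259 + 961 = -42298$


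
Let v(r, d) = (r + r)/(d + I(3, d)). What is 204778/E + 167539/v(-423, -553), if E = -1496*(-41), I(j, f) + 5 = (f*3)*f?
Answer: -785158622298349/4324188 ≈ -1.8157e+8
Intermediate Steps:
I(j, f) = -5 + 3*f² (I(j, f) = -5 + (f*3)*f = -5 + (3*f)*f = -5 + 3*f²)
v(r, d) = 2*r/(-5 + d + 3*d²) (v(r, d) = (r + r)/(d + (-5 + 3*d²)) = (2*r)/(-5 + d + 3*d²) = 2*r/(-5 + d + 3*d²))
E = 61336
204778/E + 167539/v(-423, -553) = 204778/61336 + 167539/((2*(-423)/(-5 - 553 + 3*(-553)²))) = 204778*(1/61336) + 167539/((2*(-423)/(-5 - 553 + 3*305809))) = 102389/30668 + 167539/((2*(-423)/(-5 - 553 + 917427))) = 102389/30668 + 167539/((2*(-423)/916869)) = 102389/30668 + 167539/((2*(-423)*(1/916869))) = 102389/30668 + 167539/(-282/305623) = 102389/30668 + 167539*(-305623/282) = 102389/30668 - 51203771797/282 = -785158622298349/4324188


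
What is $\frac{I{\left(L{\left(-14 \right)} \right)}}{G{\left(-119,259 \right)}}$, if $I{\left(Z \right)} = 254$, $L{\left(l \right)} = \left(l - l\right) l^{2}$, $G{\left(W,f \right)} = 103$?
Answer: $\frac{254}{103} \approx 2.466$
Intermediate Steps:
$L{\left(l \right)} = 0$ ($L{\left(l \right)} = 0 l^{2} = 0$)
$\frac{I{\left(L{\left(-14 \right)} \right)}}{G{\left(-119,259 \right)}} = \frac{254}{103}$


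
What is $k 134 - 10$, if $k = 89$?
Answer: $11916$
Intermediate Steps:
$k 134 - 10 = 89 \cdot 134 - 10 = 11926 + \left(-41 + 31\right) = 11926 - 10 = 11916$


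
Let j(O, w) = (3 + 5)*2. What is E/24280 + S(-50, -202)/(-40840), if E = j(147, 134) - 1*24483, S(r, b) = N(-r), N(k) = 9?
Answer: -2498627/2478988 ≈ -1.0079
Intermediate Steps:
S(r, b) = 9
j(O, w) = 16 (j(O, w) = 8*2 = 16)
E = -24467 (E = 16 - 1*24483 = 16 - 24483 = -24467)
E/24280 + S(-50, -202)/(-40840) = -24467/24280 + 9/(-40840) = -24467*1/24280 + 9*(-1/40840) = -24467/24280 - 9/40840 = -2498627/2478988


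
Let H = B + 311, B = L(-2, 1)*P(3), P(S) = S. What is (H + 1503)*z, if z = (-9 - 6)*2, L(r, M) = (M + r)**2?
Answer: -54510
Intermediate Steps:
B = 3 (B = (1 - 2)**2*3 = (-1)**2*3 = 1*3 = 3)
z = -30 (z = -15*2 = -30)
H = 314 (H = 3 + 311 = 314)
(H + 1503)*z = (314 + 1503)*(-30) = 1817*(-30) = -54510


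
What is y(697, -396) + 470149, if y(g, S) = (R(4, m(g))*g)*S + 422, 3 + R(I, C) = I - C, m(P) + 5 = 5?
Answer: 194559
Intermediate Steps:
m(P) = 0 (m(P) = -5 + 5 = 0)
R(I, C) = -3 + I - C (R(I, C) = -3 + (I - C) = -3 + I - C)
y(g, S) = 422 + S*g (y(g, S) = ((-3 + 4 - 1*0)*g)*S + 422 = ((-3 + 4 + 0)*g)*S + 422 = (1*g)*S + 422 = g*S + 422 = S*g + 422 = 422 + S*g)
y(697, -396) + 470149 = (422 - 396*697) + 470149 = (422 - 276012) + 470149 = -275590 + 470149 = 194559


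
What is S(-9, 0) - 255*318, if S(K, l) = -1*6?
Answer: -81096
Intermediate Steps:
S(K, l) = -6
S(-9, 0) - 255*318 = -6 - 255*318 = -6 - 81090 = -81096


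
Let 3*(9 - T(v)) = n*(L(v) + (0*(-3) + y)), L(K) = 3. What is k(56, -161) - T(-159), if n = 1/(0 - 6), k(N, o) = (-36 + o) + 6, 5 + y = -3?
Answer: -3595/18 ≈ -199.72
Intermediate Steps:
y = -8 (y = -5 - 3 = -8)
k(N, o) = -30 + o
n = -⅙ (n = 1/(-6) = -⅙ ≈ -0.16667)
T(v) = 157/18 (T(v) = 9 - (-1)*(3 + (0*(-3) - 8))/18 = 9 - (-1)*(3 + (0 - 8))/18 = 9 - (-1)*(3 - 8)/18 = 9 - (-1)*(-5)/18 = 9 - ⅓*⅚ = 9 - 5/18 = 157/18)
k(56, -161) - T(-159) = (-30 - 161) - 1*157/18 = -191 - 157/18 = -3595/18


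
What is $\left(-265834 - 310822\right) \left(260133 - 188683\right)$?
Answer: $-41202071200$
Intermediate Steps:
$\left(-265834 - 310822\right) \left(260133 - 188683\right) = \left(-576656\right) 71450 = -41202071200$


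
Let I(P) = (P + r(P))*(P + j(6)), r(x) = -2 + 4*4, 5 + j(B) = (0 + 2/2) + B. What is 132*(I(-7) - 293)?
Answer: -43296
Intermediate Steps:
j(B) = -4 + B (j(B) = -5 + ((0 + 2/2) + B) = -5 + ((0 + 2*(1/2)) + B) = -5 + ((0 + 1) + B) = -5 + (1 + B) = -4 + B)
r(x) = 14 (r(x) = -2 + 16 = 14)
I(P) = (2 + P)*(14 + P) (I(P) = (P + 14)*(P + (-4 + 6)) = (14 + P)*(P + 2) = (14 + P)*(2 + P) = (2 + P)*(14 + P))
132*(I(-7) - 293) = 132*((28 + (-7)**2 + 16*(-7)) - 293) = 132*((28 + 49 - 112) - 293) = 132*(-35 - 293) = 132*(-328) = -43296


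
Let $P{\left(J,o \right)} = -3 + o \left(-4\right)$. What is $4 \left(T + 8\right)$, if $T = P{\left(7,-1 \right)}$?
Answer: $36$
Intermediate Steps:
$P{\left(J,o \right)} = -3 - 4 o$
$T = 1$ ($T = -3 - -4 = -3 + 4 = 1$)
$4 \left(T + 8\right) = 4 \left(1 + 8\right) = 4 \cdot 9 = 36$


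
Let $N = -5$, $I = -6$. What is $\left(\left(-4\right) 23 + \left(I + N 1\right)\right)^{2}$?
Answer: $10609$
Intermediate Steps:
$\left(\left(-4\right) 23 + \left(I + N 1\right)\right)^{2} = \left(\left(-4\right) 23 - 11\right)^{2} = \left(-92 - 11\right)^{2} = \left(-103\right)^{2} = 10609$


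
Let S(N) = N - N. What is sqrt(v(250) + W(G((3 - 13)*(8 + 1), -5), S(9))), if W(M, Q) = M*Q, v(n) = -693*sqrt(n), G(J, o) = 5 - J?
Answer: 3*I*2**(1/4)*5**(3/4)*sqrt(77) ≈ 104.68*I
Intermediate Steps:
S(N) = 0
sqrt(v(250) + W(G((3 - 13)*(8 + 1), -5), S(9))) = sqrt(-3465*sqrt(10) + (5 - (3 - 13)*(8 + 1))*0) = sqrt(-3465*sqrt(10) + (5 - (-10)*9)*0) = sqrt(-3465*sqrt(10) + (5 - 1*(-90))*0) = sqrt(-3465*sqrt(10) + (5 + 90)*0) = sqrt(-3465*sqrt(10) + 95*0) = sqrt(-3465*sqrt(10) + 0) = sqrt(-3465*sqrt(10)) = 3*I*2**(1/4)*5**(3/4)*sqrt(77)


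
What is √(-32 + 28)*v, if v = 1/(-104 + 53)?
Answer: -2*I/51 ≈ -0.039216*I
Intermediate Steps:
v = -1/51 (v = 1/(-51) = -1/51 ≈ -0.019608)
√(-32 + 28)*v = √(-32 + 28)*(-1/51) = √(-4)*(-1/51) = (2*I)*(-1/51) = -2*I/51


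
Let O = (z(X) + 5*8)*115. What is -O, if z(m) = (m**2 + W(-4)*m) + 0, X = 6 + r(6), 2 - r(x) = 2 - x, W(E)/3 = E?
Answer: -4600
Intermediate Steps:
W(E) = 3*E
r(x) = x (r(x) = 2 - (2 - x) = 2 + (-2 + x) = x)
X = 12 (X = 6 + 6 = 12)
z(m) = m**2 - 12*m (z(m) = (m**2 + (3*(-4))*m) + 0 = (m**2 - 12*m) + 0 = m**2 - 12*m)
O = 4600 (O = (12*(-12 + 12) + 5*8)*115 = (12*0 + 40)*115 = (0 + 40)*115 = 40*115 = 4600)
-O = -1*4600 = -4600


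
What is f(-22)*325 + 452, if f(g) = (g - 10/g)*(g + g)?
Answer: 308552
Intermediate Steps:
f(g) = 2*g*(g - 10/g) (f(g) = (g - 10/g)*(2*g) = 2*g*(g - 10/g))
f(-22)*325 + 452 = (-20 + 2*(-22)²)*325 + 452 = (-20 + 2*484)*325 + 452 = (-20 + 968)*325 + 452 = 948*325 + 452 = 308100 + 452 = 308552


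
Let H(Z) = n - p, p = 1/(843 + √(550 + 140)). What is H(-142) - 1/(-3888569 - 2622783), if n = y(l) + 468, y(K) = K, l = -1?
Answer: 719612940474493/1540930984856 + √690/709959 ≈ 467.00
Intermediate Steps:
n = 467 (n = -1 + 468 = 467)
p = 1/(843 + √690) ≈ 0.0011504
H(Z) = 110516670/236653 + √690/709959 (H(Z) = 467 - (281/236653 - √690/709959) = 467 + (-281/236653 + √690/709959) = 110516670/236653 + √690/709959)
H(-142) - 1/(-3888569 - 2622783) = (110516670/236653 + √690/709959) - 1/(-3888569 - 2622783) = (110516670/236653 + √690/709959) - 1/(-6511352) = (110516670/236653 + √690/709959) - 1*(-1/6511352) = (110516670/236653 + √690/709959) + 1/6511352 = 719612940474493/1540930984856 + √690/709959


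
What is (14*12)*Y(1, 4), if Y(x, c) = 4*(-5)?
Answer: -3360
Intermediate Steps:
Y(x, c) = -20
(14*12)*Y(1, 4) = (14*12)*(-20) = 168*(-20) = -3360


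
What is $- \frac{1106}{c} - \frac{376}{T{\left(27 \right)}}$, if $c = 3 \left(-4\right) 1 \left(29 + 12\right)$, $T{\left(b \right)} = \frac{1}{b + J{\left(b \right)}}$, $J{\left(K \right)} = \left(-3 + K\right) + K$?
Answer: $- \frac{7214135}{246} \approx -29326.0$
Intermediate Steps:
$J{\left(K \right)} = -3 + 2 K$
$T{\left(b \right)} = \frac{1}{-3 + 3 b}$ ($T{\left(b \right)} = \frac{1}{b + \left(-3 + 2 b\right)} = \frac{1}{-3 + 3 b}$)
$c = -492$ ($c = \left(-12\right) 1 \cdot 41 = \left(-12\right) 41 = -492$)
$- \frac{1106}{c} - \frac{376}{T{\left(27 \right)}} = - \frac{1106}{-492} - \frac{376}{\frac{1}{3} \frac{1}{-1 + 27}} = \left(-1106\right) \left(- \frac{1}{492}\right) - \frac{376}{\frac{1}{3} \cdot \frac{1}{26}} = \frac{553}{246} - \frac{376}{\frac{1}{3} \cdot \frac{1}{26}} = \frac{553}{246} - 376 \frac{1}{\frac{1}{78}} = \frac{553}{246} - 29328 = - \frac{7214135}{246}$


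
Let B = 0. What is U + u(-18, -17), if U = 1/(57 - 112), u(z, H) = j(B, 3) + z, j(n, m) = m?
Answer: -826/55 ≈ -15.018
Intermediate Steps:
u(z, H) = 3 + z
U = -1/55 (U = 1/(-55) = -1/55 ≈ -0.018182)
U + u(-18, -17) = -1/55 + (3 - 18) = -1/55 - 15 = -826/55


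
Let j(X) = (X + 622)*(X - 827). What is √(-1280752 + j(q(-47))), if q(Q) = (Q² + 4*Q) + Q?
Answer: 6*√47135 ≈ 1302.6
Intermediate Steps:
q(Q) = Q² + 5*Q
j(X) = (-827 + X)*(622 + X) (j(X) = (622 + X)*(-827 + X) = (-827 + X)*(622 + X))
√(-1280752 + j(q(-47))) = √(-1280752 + (-514394 + (-47*(5 - 47))² - (-9635)*(5 - 47))) = √(-1280752 + (-514394 + (-47*(-42))² - (-9635)*(-42))) = √(-1280752 + (-514394 + 1974² - 205*1974)) = √(-1280752 + (-514394 + 3896676 - 404670)) = √(-1280752 + 2977612) = √1696860 = 6*√47135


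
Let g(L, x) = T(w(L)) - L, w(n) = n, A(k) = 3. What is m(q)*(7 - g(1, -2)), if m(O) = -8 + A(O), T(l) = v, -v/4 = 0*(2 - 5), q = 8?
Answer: -40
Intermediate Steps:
v = 0 (v = -0*(2 - 5) = -0*(-3) = -4*0 = 0)
T(l) = 0
g(L, x) = -L (g(L, x) = 0 - L = -L)
m(O) = -5 (m(O) = -8 + 3 = -5)
m(q)*(7 - g(1, -2)) = -5*(7 - (-1)) = -5*(7 - 1*(-1)) = -5*(7 + 1) = -5*8 = -40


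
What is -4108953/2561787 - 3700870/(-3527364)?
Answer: -278496235289/502019735526 ≈ -0.55475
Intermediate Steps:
-4108953/2561787 - 3700870/(-3527364) = -4108953*1/2561787 - 3700870*(-1/3527364) = -1369651/853929 + 1850435/1763682 = -278496235289/502019735526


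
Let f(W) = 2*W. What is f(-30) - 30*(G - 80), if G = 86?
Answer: -240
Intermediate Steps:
f(-30) - 30*(G - 80) = 2*(-30) - 30*(86 - 80) = -60 - 30*6 = -60 - 1*180 = -60 - 180 = -240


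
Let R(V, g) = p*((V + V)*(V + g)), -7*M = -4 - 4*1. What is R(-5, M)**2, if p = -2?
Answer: 291600/49 ≈ 5951.0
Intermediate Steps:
M = 8/7 (M = -(-4 - 4*1)/7 = -(-4 - 4)/7 = -1/7*(-8) = 8/7 ≈ 1.1429)
R(V, g) = -4*V*(V + g) (R(V, g) = -2*(V + V)*(V + g) = -2*2*V*(V + g) = -4*V*(V + g))
R(-5, M)**2 = (-4*(-5)*(-5 + 8/7))**2 = (-4*(-5)*(-27/7))**2 = (-540/7)**2 = 291600/49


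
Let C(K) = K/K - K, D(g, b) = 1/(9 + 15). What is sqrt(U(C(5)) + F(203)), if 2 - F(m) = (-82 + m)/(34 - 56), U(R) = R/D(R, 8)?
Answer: I*sqrt(354)/2 ≈ 9.4074*I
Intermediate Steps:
D(g, b) = 1/24
C(K) = 1 - K
U(R) = 24*R (U(R) = R/(1/24) = R*24 = 24*R)
F(m) = -19/11 + m/22 (F(m) = 2 - (-82 + m)/(34 - 56) = 2 - (-82 + m)/(-22) = 2 - (-82 + m)*(-1)/22 = 2 - (41/11 - m/22) = 2 + (-41/11 + m/22) = -19/11 + m/22)
sqrt(U(C(5)) + F(203)) = sqrt(24*(1 - 1*5) + (-19/11 + (1/22)*203)) = sqrt(24*(1 - 5) + (-19/11 + 203/22)) = sqrt(24*(-4) + 15/2) = sqrt(-96 + 15/2) = sqrt(-177/2) = I*sqrt(354)/2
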